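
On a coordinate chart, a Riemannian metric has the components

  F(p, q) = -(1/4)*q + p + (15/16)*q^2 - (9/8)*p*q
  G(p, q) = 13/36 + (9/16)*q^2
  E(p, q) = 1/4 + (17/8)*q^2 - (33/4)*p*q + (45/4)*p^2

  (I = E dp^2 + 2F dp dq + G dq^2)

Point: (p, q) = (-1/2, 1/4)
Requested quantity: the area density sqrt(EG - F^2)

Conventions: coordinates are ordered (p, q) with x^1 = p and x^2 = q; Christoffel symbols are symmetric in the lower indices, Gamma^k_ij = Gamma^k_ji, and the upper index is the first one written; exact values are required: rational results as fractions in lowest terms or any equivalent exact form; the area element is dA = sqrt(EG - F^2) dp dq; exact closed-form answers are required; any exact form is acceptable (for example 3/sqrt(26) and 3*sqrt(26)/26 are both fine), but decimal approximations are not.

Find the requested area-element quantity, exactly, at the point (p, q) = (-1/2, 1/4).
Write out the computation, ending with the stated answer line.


E = 541/128, F = -93/256, G = 913/2304; EG - F^2 = 910025/589824

Answer: sqrt(EG - F^2) = 5*sqrt(36401)/768


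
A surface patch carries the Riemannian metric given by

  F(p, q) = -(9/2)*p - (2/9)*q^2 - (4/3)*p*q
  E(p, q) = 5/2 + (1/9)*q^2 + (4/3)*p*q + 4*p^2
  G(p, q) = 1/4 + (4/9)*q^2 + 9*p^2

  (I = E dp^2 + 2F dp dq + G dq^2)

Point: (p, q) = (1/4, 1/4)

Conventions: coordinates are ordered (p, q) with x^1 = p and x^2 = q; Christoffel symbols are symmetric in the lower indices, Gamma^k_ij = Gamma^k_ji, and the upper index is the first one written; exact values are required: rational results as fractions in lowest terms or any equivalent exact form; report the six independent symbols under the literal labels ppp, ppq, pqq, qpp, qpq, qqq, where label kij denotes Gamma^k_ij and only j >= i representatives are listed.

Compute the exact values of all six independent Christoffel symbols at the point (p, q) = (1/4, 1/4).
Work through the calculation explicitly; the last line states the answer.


E = 409/144, F = -11/9, G = 121/144 at the point
E_p = 7/3, E_q = 7/18, F_p = -29/6, F_q = -4/9, G_p = 9/2, G_q = 2/9
EG - F^2 = 2057/2304;  g^inv = (2304/2057) * [[121/144, 11/9], [11/9, 409/144]]
first-kind symbols [ij,l] = (1/2)(d_i g_jl + d_j g_il - d_l g_ij): [pp,p] = E_p/2 = 7/6, [pp,q] = F_p - E_q/2 = -181/36, [pq,p] = E_q/2 = 7/36, [pq,q] = G_p/2 = 9/4, [qq,p] = F_q - G_p/2 = -97/36, [qq,q] = G_q/2 = 1/9
Gamma^p_ij = (G*[ij,p] - F*[ij,q])/(EG - F^2), Gamma^q_ij = (E*[ij,q] - F*[ij,p])/(EG - F^2)

Answer: Gamma_ppp = -9736/1683, Gamma_ppq = 5492/1683, Gamma_pqq = -236/99, Gamma_qpp = -266548/18513, Gamma_qpq = 137444/18513, Gamma_qqq = -3632/1089


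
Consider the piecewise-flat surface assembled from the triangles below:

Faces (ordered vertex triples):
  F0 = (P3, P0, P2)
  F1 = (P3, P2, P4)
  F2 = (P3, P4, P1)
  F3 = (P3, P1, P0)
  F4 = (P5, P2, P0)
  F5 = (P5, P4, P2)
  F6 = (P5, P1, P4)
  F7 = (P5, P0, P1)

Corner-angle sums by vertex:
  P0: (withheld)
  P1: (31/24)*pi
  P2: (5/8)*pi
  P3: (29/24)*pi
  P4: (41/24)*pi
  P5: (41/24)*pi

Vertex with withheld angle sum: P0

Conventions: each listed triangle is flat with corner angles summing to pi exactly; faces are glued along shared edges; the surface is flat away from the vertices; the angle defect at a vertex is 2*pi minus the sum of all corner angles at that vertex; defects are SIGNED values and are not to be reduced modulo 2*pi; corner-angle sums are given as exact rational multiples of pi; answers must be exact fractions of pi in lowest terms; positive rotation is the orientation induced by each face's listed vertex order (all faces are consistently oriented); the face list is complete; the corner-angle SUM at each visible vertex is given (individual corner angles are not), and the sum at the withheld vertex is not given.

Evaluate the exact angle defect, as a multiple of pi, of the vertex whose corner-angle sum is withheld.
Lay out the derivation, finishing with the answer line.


V = 6, E = 12, F = 8; chi = V - E + F = 2
Gauss-Bonnet: total defect = 2*pi*chi = 4*pi; visible defects sum to (83/24)*pi

Answer: defect(P0) = (13/24)*pi


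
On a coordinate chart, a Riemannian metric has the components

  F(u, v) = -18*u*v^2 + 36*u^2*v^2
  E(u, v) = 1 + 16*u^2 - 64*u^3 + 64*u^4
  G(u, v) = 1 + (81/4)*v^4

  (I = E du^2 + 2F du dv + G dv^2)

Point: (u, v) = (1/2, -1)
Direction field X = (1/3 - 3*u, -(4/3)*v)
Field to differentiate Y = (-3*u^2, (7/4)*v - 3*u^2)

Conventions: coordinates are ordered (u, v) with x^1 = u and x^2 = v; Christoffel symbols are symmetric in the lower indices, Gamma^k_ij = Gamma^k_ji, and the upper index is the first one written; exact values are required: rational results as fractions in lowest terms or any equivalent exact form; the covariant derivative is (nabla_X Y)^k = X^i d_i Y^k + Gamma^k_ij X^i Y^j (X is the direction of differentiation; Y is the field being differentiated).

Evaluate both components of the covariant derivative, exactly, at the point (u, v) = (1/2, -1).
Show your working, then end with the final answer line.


E = 1, F = 0, G = 85/4 at the point
E_u = 0, E_v = 0, F_u = 18, F_v = 0, G_u = 0, G_v = -81
EG - F^2 = 85/4;  g^inv = (4/85) * [[85/4, 0], [0, 1]]
first-kind symbols [ij,l] = (1/2)(d_i g_jl + d_j g_il - d_l g_ij): [uu,u] = E_u/2 = 0, [uu,v] = F_u - E_v/2 = 18, [uv,u] = E_v/2 = 0, [uv,v] = G_u/2 = 0, [vv,u] = F_v - G_u/2 = 0, [vv,v] = G_v/2 = -81/2
Gamma^u_ij = (G*[ij,u] - F*[ij,v])/(EG - F^2), Gamma^v_ij = (E*[ij,v] - F*[ij,u])/(EG - F^2)
Gamma_uuu = 0, Gamma_uuv = 0, Gamma_uvv = 0, Gamma_vuu = 72/85, Gamma_vuv = 0, Gamma_vvv = -162/85
X = (-7/6, 4/3), Y = (-3/4, -5/2) at the point

Answer: (nabla_X Y)^u = 7/2, (nabla_X Y)^v = 6593/510


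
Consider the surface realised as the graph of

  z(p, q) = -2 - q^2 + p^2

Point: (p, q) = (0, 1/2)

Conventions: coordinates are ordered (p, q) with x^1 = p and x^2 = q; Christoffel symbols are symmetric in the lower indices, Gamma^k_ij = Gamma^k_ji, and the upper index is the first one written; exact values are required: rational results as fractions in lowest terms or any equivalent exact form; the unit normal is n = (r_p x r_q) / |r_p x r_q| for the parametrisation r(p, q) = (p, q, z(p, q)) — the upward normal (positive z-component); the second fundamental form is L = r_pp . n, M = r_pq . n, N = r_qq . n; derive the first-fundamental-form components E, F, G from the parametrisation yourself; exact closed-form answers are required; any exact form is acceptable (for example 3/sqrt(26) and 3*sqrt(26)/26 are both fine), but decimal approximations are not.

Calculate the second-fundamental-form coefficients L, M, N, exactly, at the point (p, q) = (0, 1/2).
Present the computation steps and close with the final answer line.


z_p = 0, z_q = -1, z_pp = 2, z_pq = 0, z_qq = -2
E = 1, F = 0, G = 2; answer radicand W^2 = 2
unnormalised second-form numerators: l = 2, m = 0, n = -2; L = l/sqrt(2), and similarly M = m/sqrt(W^2), N = n/sqrt(W^2)

Answer: L = sqrt(2), M = 0, N = -sqrt(2)


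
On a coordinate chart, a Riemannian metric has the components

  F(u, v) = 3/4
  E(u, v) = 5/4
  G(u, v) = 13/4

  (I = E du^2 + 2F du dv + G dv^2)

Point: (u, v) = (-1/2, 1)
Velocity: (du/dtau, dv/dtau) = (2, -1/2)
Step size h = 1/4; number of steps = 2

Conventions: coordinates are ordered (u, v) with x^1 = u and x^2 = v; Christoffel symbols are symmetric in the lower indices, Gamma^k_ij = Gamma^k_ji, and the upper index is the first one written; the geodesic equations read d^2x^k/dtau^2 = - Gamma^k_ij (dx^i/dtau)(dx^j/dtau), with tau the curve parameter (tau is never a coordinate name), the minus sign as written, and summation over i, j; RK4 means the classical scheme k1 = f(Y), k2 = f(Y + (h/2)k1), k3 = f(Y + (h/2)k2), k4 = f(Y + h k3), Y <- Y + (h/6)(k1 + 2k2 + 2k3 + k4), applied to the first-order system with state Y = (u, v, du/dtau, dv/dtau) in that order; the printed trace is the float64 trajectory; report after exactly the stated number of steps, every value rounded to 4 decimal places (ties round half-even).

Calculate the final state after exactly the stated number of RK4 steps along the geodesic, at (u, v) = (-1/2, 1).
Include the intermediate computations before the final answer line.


f(Y) = (du/dtau, dv/dtau, -Gamma^u_ij Y'^i Y'^j, -Gamma^v_ij Y'^i Y'^j) with the Gammas evaluated at the stage position; h = 0.250000; intermediate values shown to 6 dp
step 0: u = -0.5000, v = 1.0000, du/dtau = 2.0000, dv/dtau = -0.5000
step 1:
  k1: at (u, v) = (-0.500000, 1.000000), (du/dtau, dv/dtau) = (2.000000, -0.500000); Gamma_uuu = 0.000000, Gamma_uuv = 0.000000, Gamma_uvv = 0.000000, Gamma_vuu = 0.000000, Gamma_vuv = 0.000000, Gamma_vvv = 0.000000; k1 = (2.000000, -0.500000, 0.000000, 0.000000)
  k2: at (u, v) = (-0.250000, 0.937500), (du/dtau, dv/dtau) = (2.000000, -0.500000); Gamma_uuu = 0.000000, Gamma_uuv = 0.000000, Gamma_uvv = 0.000000, Gamma_vuu = 0.000000, Gamma_vuv = 0.000000, Gamma_vvv = 0.000000; k2 = (2.000000, -0.500000, 0.000000, 0.000000)
  k3: at (u, v) = (-0.250000, 0.937500), (du/dtau, dv/dtau) = (2.000000, -0.500000); Gamma_uuu = 0.000000, Gamma_uuv = 0.000000, Gamma_uvv = 0.000000, Gamma_vuu = 0.000000, Gamma_vuv = 0.000000, Gamma_vvv = 0.000000; k3 = (2.000000, -0.500000, 0.000000, 0.000000)
  k4: at (u, v) = (0.000000, 0.875000), (du/dtau, dv/dtau) = (2.000000, -0.500000); Gamma_uuu = 0.000000, Gamma_uuv = 0.000000, Gamma_uvv = 0.000000, Gamma_vuu = 0.000000, Gamma_vuv = 0.000000, Gamma_vvv = 0.000000; k4 = (2.000000, -0.500000, 0.000000, 0.000000)
  Y <- Y + (h/6)(k1 + 2k2 + 2k3 + k4): u = 0.0000, v = 0.8750, du/dtau = 2.0000, dv/dtau = -0.5000
step 2:
  k1: at (u, v) = (0.000000, 0.875000), (du/dtau, dv/dtau) = (2.000000, -0.500000); Gamma_uuu = 0.000000, Gamma_uuv = 0.000000, Gamma_uvv = 0.000000, Gamma_vuu = 0.000000, Gamma_vuv = 0.000000, Gamma_vvv = 0.000000; k1 = (2.000000, -0.500000, 0.000000, 0.000000)
  k2: at (u, v) = (0.250000, 0.812500), (du/dtau, dv/dtau) = (2.000000, -0.500000); Gamma_uuu = 0.000000, Gamma_uuv = 0.000000, Gamma_uvv = 0.000000, Gamma_vuu = 0.000000, Gamma_vuv = 0.000000, Gamma_vvv = 0.000000; k2 = (2.000000, -0.500000, 0.000000, 0.000000)
  k3: at (u, v) = (0.250000, 0.812500), (du/dtau, dv/dtau) = (2.000000, -0.500000); Gamma_uuu = 0.000000, Gamma_uuv = 0.000000, Gamma_uvv = 0.000000, Gamma_vuu = 0.000000, Gamma_vuv = 0.000000, Gamma_vvv = 0.000000; k3 = (2.000000, -0.500000, 0.000000, 0.000000)
  k4: at (u, v) = (0.500000, 0.750000), (du/dtau, dv/dtau) = (2.000000, -0.500000); Gamma_uuu = 0.000000, Gamma_uuv = 0.000000, Gamma_uvv = 0.000000, Gamma_vuu = 0.000000, Gamma_vuv = 0.000000, Gamma_vvv = 0.000000; k4 = (2.000000, -0.500000, 0.000000, 0.000000)
  Y <- Y + (h/6)(k1 + 2k2 + 2k3 + k4): u = 0.5000, v = 0.7500, du/dtau = 2.0000, dv/dtau = -0.5000

Answer: u = 0.5000, v = 0.7500, du/dtau = 2.0000, dv/dtau = -0.5000


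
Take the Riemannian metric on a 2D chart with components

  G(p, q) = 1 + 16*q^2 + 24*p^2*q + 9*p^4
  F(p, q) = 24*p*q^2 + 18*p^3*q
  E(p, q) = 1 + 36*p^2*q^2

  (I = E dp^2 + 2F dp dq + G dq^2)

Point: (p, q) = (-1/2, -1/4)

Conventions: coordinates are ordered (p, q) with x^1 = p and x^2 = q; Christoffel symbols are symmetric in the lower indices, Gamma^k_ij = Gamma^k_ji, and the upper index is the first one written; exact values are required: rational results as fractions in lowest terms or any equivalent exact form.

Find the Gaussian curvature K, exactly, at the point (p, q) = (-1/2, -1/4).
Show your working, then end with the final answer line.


E = 25/16, F = -3/16, G = 17/16, EG - F^2 = 13/8 at the point
E_p = -9/4, E_q = -9/2, F_p = -15/8, F_q = 15/4, G_p = 3/2, G_q = -2
E_qq = 18, F_pq = 3/2, G_pp = 15
Compute both Brioschi determinants and normalise by (EG - F^2)^2.
M1 = [[-E_qq/2 + F_pq - G_pp/2, E_p/2, F_p - E_q/2], [F_q - G_p/2, E, F], [G_q/2, F, G]] = [[-15, -9/8, 3/8], [3, 25/16, -3/16], [-1, -3/16, 17/16]]; det M1 = -165/8
M2 = [[0, E_q/2, G_p/2], [E_q/2, E, F], [G_p/2, F, G]] = [[0, -9/4, 3/4], [-9/4, 25/16, -3/16], [3/4, -3/16, 17/16]]; det M2 = -45/8
det M1 - det M2 = -15; K = -15 / (13/8)^2 = -960/169

Answer: K = -960/169


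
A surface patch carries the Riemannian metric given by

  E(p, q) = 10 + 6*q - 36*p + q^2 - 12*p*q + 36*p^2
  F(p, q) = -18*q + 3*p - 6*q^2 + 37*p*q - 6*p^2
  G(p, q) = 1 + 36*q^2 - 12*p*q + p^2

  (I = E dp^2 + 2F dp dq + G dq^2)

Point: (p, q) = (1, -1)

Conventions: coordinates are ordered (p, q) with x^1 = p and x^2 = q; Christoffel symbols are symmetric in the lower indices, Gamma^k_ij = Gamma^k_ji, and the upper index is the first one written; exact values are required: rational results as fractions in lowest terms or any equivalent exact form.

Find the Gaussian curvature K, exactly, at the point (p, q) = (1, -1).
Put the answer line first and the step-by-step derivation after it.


Answer: K = 35/4356

E = 17, F = -28, G = 50, EG - F^2 = 66 at the point
E_p = 48, E_q = -8, F_p = -46, F_q = 31, G_p = 14, G_q = -84
E_qq = 2, F_pq = 37, G_pp = 2
Apply the Brioschi formula K = (det M1 - det M2)/(EG - F^2)^2 over the derivative matrices of E, F, G.
M1 = [[-E_qq/2 + F_pq - G_pp/2, E_p/2, F_p - E_q/2], [F_q - G_p/2, E, F], [G_q/2, F, G]] = [[35, 24, -42], [24, 17, -28], [-42, -28, 50]]; det M1 = -30
M2 = [[0, E_q/2, G_p/2], [E_q/2, E, F], [G_p/2, F, G]] = [[0, -4, 7], [-4, 17, -28], [7, -28, 50]]; det M2 = -65
det M1 - det M2 = 35; K = 35 / (66)^2 = 35/4356


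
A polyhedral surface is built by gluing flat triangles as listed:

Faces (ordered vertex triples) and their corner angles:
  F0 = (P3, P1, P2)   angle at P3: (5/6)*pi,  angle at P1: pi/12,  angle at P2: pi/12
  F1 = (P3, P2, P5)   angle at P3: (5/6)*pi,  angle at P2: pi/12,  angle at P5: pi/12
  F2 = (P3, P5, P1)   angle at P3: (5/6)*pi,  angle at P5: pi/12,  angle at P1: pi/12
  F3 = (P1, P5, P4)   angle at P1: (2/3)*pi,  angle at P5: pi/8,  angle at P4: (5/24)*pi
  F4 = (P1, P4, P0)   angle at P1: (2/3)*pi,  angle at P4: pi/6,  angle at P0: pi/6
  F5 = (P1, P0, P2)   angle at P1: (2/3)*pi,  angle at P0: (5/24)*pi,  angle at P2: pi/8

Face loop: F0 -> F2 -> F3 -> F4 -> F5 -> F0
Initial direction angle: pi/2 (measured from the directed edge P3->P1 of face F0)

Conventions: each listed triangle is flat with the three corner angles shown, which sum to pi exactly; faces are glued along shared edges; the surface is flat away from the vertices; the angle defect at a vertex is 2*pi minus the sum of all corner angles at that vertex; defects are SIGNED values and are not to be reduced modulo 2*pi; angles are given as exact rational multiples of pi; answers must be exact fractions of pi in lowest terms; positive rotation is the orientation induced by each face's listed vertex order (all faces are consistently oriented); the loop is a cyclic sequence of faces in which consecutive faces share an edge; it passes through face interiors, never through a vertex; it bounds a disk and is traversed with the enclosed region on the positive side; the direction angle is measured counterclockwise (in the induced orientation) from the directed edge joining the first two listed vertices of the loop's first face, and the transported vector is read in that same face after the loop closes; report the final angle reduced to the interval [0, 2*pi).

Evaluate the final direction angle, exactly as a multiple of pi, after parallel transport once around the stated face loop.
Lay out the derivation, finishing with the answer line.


enclosed vertex P1: corner angles sum to (13/6)*pi, defect = 2*pi - (13/6)*pi = -pi/6
holonomy = initial angle + sum of enclosed defects (mod 2*pi), positive in the induced orientation
final angle = pi/2 - pi/6 = pi/3 (mod 2*pi)

Answer: final direction angle = pi/3


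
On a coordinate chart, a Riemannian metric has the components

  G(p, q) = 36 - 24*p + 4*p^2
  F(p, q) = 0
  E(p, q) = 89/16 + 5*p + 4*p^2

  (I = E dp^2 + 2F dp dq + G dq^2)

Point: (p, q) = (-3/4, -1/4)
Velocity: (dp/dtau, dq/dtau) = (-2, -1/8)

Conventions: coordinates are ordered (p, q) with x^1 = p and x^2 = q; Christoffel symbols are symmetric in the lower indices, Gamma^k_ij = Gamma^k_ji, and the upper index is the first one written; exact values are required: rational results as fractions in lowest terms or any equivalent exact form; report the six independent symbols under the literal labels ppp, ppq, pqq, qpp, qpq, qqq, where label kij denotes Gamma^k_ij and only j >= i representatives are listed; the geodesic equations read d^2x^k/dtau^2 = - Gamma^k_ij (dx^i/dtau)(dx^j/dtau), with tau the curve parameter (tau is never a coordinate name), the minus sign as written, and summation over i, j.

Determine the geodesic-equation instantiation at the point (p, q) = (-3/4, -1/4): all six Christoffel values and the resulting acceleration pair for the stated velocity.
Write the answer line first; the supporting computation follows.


Answer: Gamma_ppp = -8/65, Gamma_ppq = 0, Gamma_pqq = 48/13, Gamma_qpp = 0, Gamma_qpq = -4/15, Gamma_qqq = 0; accelerations (d^2p/dtau^2, d^2q/dtau^2) = (113/260, 2/15)

E = 65/16, F = 0, G = 225/4 at the point
E_p = -1, E_q = 0, F_p = 0, F_q = 0, G_p = -30, G_q = 0
EG - F^2 = 14625/64;  g^inv = (64/14625) * [[225/4, 0], [0, 65/16]]
first-kind symbols [ij,l] = (1/2)(d_i g_jl + d_j g_il - d_l g_ij): [pp,p] = E_p/2 = -1/2, [pp,q] = F_p - E_q/2 = 0, [pq,p] = E_q/2 = 0, [pq,q] = G_p/2 = -15, [qq,p] = F_q - G_p/2 = 15, [qq,q] = G_q/2 = 0
Gamma^p_ij = (G*[ij,p] - F*[ij,q])/(EG - F^2), Gamma^q_ij = (E*[ij,q] - F*[ij,p])/(EG - F^2)
Gamma_ppp = -8/65, Gamma_ppq = 0, Gamma_pqq = 48/13, Gamma_qpp = 0, Gamma_qpq = -4/15, Gamma_qqq = 0
d^2p/dtau^2 = -(Gamma_ppp*(-2)^2 + 2*Gamma_ppq*(-2)*(-1/8) + Gamma_pqq*(-1/8)^2) = 113/260
d^2q/dtau^2 = -(Gamma_qpp*(-2)^2 + 2*Gamma_qpq*(-2)*(-1/8) + Gamma_qqq*(-1/8)^2) = 2/15


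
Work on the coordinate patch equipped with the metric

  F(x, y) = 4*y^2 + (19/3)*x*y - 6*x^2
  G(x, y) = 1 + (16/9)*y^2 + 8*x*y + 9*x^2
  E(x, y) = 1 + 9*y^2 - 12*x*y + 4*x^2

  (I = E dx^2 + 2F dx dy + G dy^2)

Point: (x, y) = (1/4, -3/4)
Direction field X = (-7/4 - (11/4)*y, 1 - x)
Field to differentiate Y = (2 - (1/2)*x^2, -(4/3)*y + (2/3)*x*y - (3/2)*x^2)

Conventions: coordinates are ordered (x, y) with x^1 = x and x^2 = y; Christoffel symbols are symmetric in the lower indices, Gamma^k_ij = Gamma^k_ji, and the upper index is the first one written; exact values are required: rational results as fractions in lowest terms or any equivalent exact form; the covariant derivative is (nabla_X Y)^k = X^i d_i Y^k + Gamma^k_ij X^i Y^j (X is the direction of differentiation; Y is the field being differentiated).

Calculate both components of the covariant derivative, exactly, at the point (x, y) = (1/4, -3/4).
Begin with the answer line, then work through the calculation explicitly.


Answer: (nabla_X Y)^x = -27923/17664, (nabla_X Y)^y = -24769/17664

E = 137/16, F = 11/16, G = 17/16 at the point
E_x = 11, E_y = -33/2, F_x = -31/4, F_y = -53/12, G_x = -3/2, G_y = -2/3
EG - F^2 = 69/8;  g^inv = (8/69) * [[17/16, -11/16], [-11/16, 137/16]]
first-kind symbols [ij,l] = (1/2)(d_i g_jl + d_j g_il - d_l g_ij): [xx,x] = E_x/2 = 11/2, [xx,y] = F_x - E_y/2 = 1/2, [xy,x] = E_y/2 = -33/4, [xy,y] = G_x/2 = -3/4, [yy,x] = F_y - G_x/2 = -11/3, [yy,y] = G_y/2 = -1/3
Gamma^x_ij = (G*[ij,x] - F*[ij,y])/(EG - F^2), Gamma^y_ij = (E*[ij,y] - F*[ij,x])/(EG - F^2)
Gamma_xxx = 44/69, Gamma_xxy = -22/23, Gamma_xyy = -88/207, Gamma_yxx = 4/69, Gamma_yxy = -2/23, Gamma_yyy = -8/207
X = (5/16, 3/4), Y = (63/32, 25/32) at the point


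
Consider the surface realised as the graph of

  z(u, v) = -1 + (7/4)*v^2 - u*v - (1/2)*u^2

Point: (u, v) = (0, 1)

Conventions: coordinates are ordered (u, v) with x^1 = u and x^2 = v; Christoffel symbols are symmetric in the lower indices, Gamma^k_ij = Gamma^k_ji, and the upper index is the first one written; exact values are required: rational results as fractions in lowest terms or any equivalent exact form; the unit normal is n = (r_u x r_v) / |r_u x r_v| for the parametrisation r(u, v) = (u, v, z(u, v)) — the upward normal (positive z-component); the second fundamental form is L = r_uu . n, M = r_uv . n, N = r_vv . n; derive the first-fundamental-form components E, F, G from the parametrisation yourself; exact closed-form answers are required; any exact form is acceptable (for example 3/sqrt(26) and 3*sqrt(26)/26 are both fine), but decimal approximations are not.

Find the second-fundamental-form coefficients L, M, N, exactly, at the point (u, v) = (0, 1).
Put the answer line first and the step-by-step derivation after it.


Answer: L = -2*sqrt(57)/57, M = -2*sqrt(57)/57, N = 7*sqrt(57)/57

z_u = -1, z_v = 7/2, z_uu = -1, z_uv = -1, z_vv = 7/2
E = 2, F = -7/2, G = 53/4; answer radicand W^2 = 57/4
unnormalised second-form numerators: l = -1, m = -1, n = 7/2; L = l/sqrt(57/4), and similarly M = m/sqrt(W^2), N = n/sqrt(W^2)


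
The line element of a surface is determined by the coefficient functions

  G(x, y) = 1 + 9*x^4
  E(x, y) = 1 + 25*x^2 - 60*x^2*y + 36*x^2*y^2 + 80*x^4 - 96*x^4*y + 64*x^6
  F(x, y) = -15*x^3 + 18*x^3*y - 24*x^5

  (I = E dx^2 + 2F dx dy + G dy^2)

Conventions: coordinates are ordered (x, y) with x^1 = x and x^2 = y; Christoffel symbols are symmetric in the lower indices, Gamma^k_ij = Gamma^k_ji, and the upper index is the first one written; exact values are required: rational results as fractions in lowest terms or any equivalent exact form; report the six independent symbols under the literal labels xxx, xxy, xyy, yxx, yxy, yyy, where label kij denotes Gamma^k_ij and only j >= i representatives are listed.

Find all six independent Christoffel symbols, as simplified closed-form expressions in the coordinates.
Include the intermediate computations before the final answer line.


E = 1 + 25*x^2 - 60*x^2*y + 36*x^2*y^2 + 80*x^4 - 96*x^4*y + 64*x^6; F = -15*x^3 + 18*x^3*y - 24*x^5; G = 1 + 9*x^4
Gamma^k_ij = (1/2) g^{kl} (d_i g_jl + d_j g_il - d_l g_ij), with g^inv = (1/(EG-F^2)) [[G, -F], [-F, E]]
first partials: E_x = 50*x - 120*x*y + 72*x*y^2 + 320*x^3 - 384*x^3*y + 384*x^5, E_y = -60*x^2 + 72*x^2*y - 96*x^4, F_x = -45*x^2 + 54*x^2*y - 120*x^4, F_y = 18*x^3, G_x = 36*x^3, G_y = 0
D = EG - F^2 = 1 + 25*x^2 - 60*x^2*y + 36*x^2*y^2 + 89*x^4 - 96*x^4*y + 64*x^6
expanded: Gamma^x_xx = (G E_x - 2F F_x + F E_y)/(2D), Gamma^x_xy = (G E_y - F G_x)/(2D), Gamma^x_yy = (2G F_y - G G_x - F G_y)/(2D), Gamma^y_xx = (2E F_x - E E_y - F E_x)/(2D), Gamma^y_xy = (E G_x - F E_y)/(2D), Gamma^y_yy = (E G_y - 2F F_y + F G_x)/(2D); substitute and cancel common factors

Answer: Gamma_xxx = (192*x^5 - 192*x^3*y + 160*x^3 + 36*x*y^2 - 60*x*y + 25*x)/(64*x^6 - 96*x^4*y + 89*x^4 + 36*x^2*y^2 - 60*x^2*y + 25*x^2 + 1), Gamma_xxy = (-48*x^4 + 36*x^2*y - 30*x^2)/(64*x^6 - 96*x^4*y + 89*x^4 + 36*x^2*y^2 - 60*x^2*y + 25*x^2 + 1), Gamma_xyy = 0, Gamma_yxx = (-72*x^4 + 18*x^2*y - 15*x^2)/(64*x^6 - 96*x^4*y + 89*x^4 + 36*x^2*y^2 - 60*x^2*y + 25*x^2 + 1), Gamma_yxy = 18*x^3/(64*x^6 - 96*x^4*y + 89*x^4 + 36*x^2*y^2 - 60*x^2*y + 25*x^2 + 1), Gamma_yyy = 0


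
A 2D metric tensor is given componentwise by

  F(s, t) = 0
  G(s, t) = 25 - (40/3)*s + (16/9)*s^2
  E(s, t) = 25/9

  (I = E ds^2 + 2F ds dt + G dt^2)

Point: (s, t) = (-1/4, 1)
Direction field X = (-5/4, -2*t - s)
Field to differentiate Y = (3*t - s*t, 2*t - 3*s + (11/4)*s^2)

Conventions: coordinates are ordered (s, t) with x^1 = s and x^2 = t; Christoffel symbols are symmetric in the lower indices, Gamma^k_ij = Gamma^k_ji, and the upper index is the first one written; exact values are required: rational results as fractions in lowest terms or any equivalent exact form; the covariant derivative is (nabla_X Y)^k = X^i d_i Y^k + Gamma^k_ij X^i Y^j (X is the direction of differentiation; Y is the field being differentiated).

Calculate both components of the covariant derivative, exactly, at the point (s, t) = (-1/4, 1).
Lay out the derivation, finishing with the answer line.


E = 25/9, F = 0, G = 256/9 at the point
E_s = 0, E_t = 0, F_s = 0, F_t = 0, G_s = -128/9, G_t = 0
EG - F^2 = 6400/81;  g^inv = (81/6400) * [[256/9, 0], [0, 25/9]]
first-kind symbols [ij,l] = (1/2)(d_i g_jl + d_j g_il - d_l g_ij): [ss,s] = E_s/2 = 0, [ss,t] = F_s - E_t/2 = 0, [st,s] = E_t/2 = 0, [st,t] = G_s/2 = -64/9, [tt,s] = F_t - G_s/2 = 64/9, [tt,t] = G_t/2 = 0
Gamma^s_ij = (G*[ij,s] - F*[ij,t])/(EG - F^2), Gamma^t_ij = (E*[ij,t] - F*[ij,s])/(EG - F^2)
Gamma_sss = 0, Gamma_sst = 0, Gamma_stt = 64/25, Gamma_tss = 0, Gamma_tst = -1/4, Gamma_ttt = 0
X = (-5/4, -7/4), Y = (13/4, 187/64) at the point

Answer: (nabla_X Y)^s = -7011/400, (nabla_X Y)^t = 4407/1024


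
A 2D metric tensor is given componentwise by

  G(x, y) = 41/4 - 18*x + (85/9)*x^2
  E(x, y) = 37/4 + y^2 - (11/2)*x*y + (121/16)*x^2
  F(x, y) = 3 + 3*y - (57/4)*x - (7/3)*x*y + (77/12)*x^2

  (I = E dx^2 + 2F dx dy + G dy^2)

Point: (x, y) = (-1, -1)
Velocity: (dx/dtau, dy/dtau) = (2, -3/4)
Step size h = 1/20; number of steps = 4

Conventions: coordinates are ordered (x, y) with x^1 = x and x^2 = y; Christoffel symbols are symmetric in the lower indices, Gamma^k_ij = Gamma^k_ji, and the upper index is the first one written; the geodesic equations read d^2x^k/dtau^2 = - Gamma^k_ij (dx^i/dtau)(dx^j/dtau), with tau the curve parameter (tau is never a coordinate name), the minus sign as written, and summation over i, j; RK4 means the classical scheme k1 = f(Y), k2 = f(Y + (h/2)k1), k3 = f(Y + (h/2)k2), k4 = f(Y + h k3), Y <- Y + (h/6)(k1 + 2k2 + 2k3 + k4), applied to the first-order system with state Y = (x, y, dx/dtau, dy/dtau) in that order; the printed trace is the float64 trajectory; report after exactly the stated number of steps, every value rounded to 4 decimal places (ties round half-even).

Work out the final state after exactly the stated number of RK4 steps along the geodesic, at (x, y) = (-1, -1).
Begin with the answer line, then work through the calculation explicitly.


Answer: x = -0.6585, y = -1.0971, dx/dtau = 1.4880, dy/dtau = -0.2626

f(Y) = (dx/dtau, dy/dtau, -Gamma^x_ij Y'^i Y'^j, -Gamma^y_ij Y'^i Y'^j) with the Gammas evaluated at the stage position; h = 0.050000; intermediate values shown to 6 dp
step 0: x = -1.0000, y = -1.0000, dx/dtau = 2.0000, dy/dtau = -0.7500
step 1:
  k1: at (x, y) = (-1.000000, -1.000000), (dx/dtau, dy/dtau) = (2.000000, -0.750000); Gamma_xxx = 2.378318, Gamma_xxy = 3.157093, Gamma_xyy = 7.002172, Gamma_yxx = -1.859757, Gamma_yxy = -2.024821, Gamma_yyy = -3.405625; k1 = (2.000000, -0.750000, -3.980713, 3.280229)
  k2: at (x, y) = (-0.950000, -1.018750), (dx/dtau, dy/dtau) = (1.900482, -0.667994); Gamma_xxx = 2.092747, Gamma_xxy = 2.719308, Gamma_xyy = 6.232493, Gamma_yxx = -1.707786, Gamma_yxy = -1.790695, Gamma_yyy = -2.955934; k2 = (1.900482, -0.667994, -3.435309, 2.940610)
  k3: at (x, y) = (-0.952488, -1.016700), (dx/dtau, dy/dtau) = (1.914117, -0.676485); Gamma_xxx = 2.107857, Gamma_xxy = 2.742084, Gamma_xyy = 6.271477, Gamma_yxx = -1.716092, Gamma_yxy = -1.803053, Gamma_yyy = -2.979337; k3 = (1.914117, -0.676485, -3.491595, 2.981494)
  k4: at (x, y) = (-0.904294, -1.033824), (dx/dtau, dy/dtau) = (1.825420, -0.600925); Gamma_xxx = 1.869361, Gamma_xxy = 2.377284, Gamma_xyy = 5.626358, Gamma_yxx = -1.591985, Gamma_yxy = -1.612293, Gamma_yyy = -2.603785; k4 = (1.825420, -0.600925, -3.045270, 2.707822)
  Y <- Y + (h/6)(k1 + 2k2 + 2k3 + k4): x = -0.9045, y = -1.0337, dx/dtau = 1.8260, dy/dtau = -0.6014
step 2:
  k1: at (x, y) = (-0.904545, -1.033666), (dx/dtau, dy/dtau) = (1.826002, -0.601398); Gamma_xxx = 1.870620, Gamma_xxy = 2.379188, Gamma_xyy = 5.629667, Gamma_yxx = -1.592653, Gamma_yxy = -1.613294, Gamma_yyy = -2.605746; k1 = (1.826002, -0.601398, -3.047884, 2.709512)
  k2: at (x, y) = (-0.858895, -1.048701), (dx/dtau, dy/dtau) = (1.749805, -0.533660); Gamma_xxx = 1.674470, Gamma_xxy = 2.079660, Gamma_xyy = 5.096699, Gamma_yxx = -1.493252, Gamma_yxy = -1.460797, Gamma_yyy = -2.296675; k2 = (1.749805, -0.533660, -2.694448, 2.497955)
  k3: at (x, y) = (-0.860800, -1.047007), (dx/dtau, dy/dtau) = (1.758641, -0.538949); Gamma_xxx = 1.683553, Gamma_xxy = 2.093263, Gamma_xyy = 5.120002, Gamma_yxx = -1.498114, Gamma_yxy = -1.467877, Gamma_yyy = -2.310709; k3 = (1.758641, -0.538949, -2.726042, 2.522014)
  k4: at (x, y) = (-0.816613, -1.060613), (dx/dtau, dy/dtau) = (1.689700, -0.475297); Gamma_xxx = 1.515813, Gamma_xxy = 1.837513, Gamma_xyy = 4.662656, Gamma_yxx = -1.415377, Gamma_yxy = -1.341250, Gamma_yyy = -2.046232; k4 = (1.689700, -0.475297, -2.429655, 2.348940)
  Y <- Y + (h/6)(k1 + 2k2 + 2k3 + k4): x = -0.8168, y = -1.0605, dx/dtau = 1.6900, dy/dtau = -0.4756
step 3:
  k1: at (x, y) = (-0.816773, -1.060515), (dx/dtau, dy/dtau) = (1.690014, -0.475578); Gamma_xxx = 1.516443, Gamma_xxy = 1.838462, Gamma_xyy = 4.664317, Gamma_yxx = -1.415698, Gamma_yxy = -1.341723, Gamma_yyy = -2.047214; k1 = (1.690014, -0.475578, -2.430866, 2.349693)
  k2: at (x, y) = (-0.774523, -1.072404), (dx/dtau, dy/dtau) = (1.629242, -0.416836); Gamma_xxx = 1.374543, Gamma_xxy = 1.622320, Gamma_xyy = 4.275788, Gamma_yxx = -1.347898, Gamma_yxy = -1.238188, Gamma_yyy = -1.823183; k2 = (1.629242, -0.416836, -2.188035, 2.212910)
  k3: at (x, y) = (-0.776042, -1.070936), (dx/dtau, dy/dtau) = (1.635313, -0.420255); Gamma_xxx = 1.380453, Gamma_xxy = 1.631133, Gamma_xyy = 4.290838, Gamma_yxx = -1.350981, Gamma_yxy = -1.242550, Gamma_yyy = -1.832309; k3 = (1.635313, -0.420255, -2.207510, 2.228591)
  k4: at (x, y) = (-0.735008, -1.081528), (dx/dtau, dy/dtau) = (1.579639, -0.364148); Gamma_xxx = 1.256892, Gamma_xxy = 1.443079, Gamma_xyy = 3.951396, Gamma_yxx = -1.293860, Gamma_yxy = -1.155579, Gamma_yyy = -1.636963; k4 = (1.579639, -0.364148, -2.000057, 2.116152)
  Y <- Y + (h/6)(k1 + 2k2 + 2k3 + k4): x = -0.7351, y = -1.0815, dx/dtau = 1.5798, dy/dtau = -0.3643
step 4:
  k1: at (x, y) = (-0.735117, -1.081464), (dx/dtau, dy/dtau) = (1.579831, -0.364338); Gamma_xxx = 1.257237, Gamma_xxy = 1.443599, Gamma_xyy = 3.952309, Gamma_yxx = -1.294027, Gamma_yxy = -1.155821, Gamma_yyy = -1.637503; k1 = (1.579831, -0.364338, -2.000685, 2.116520)
  k2: at (x, y) = (-0.695621, -1.090573), (dx/dtau, dy/dtau) = (1.529814, -0.311425); Gamma_xxx = 1.150510, Gamma_xxy = 1.281204, Gamma_xyy = 3.657935, Gamma_yxx = -1.246561, Gamma_yxy = -1.083779, Gamma_yyy = -1.468420; k2 = (1.529814, -0.311425, -1.826553, 2.027107)
  k3: at (x, y) = (-0.696872, -1.089250), (dx/dtau, dy/dtau) = (1.534167, -0.313660); Gamma_xxx = 1.154599, Gamma_xxy = 1.287289, Gamma_xyy = 3.668253, Gamma_yxx = -1.248646, Gamma_yxy = -1.086610, Gamma_yyy = -1.474745; k3 = (1.534167, -0.313660, -1.839531, 2.038219)
  k4: at (x, y) = (-0.658409, -1.097147), (dx/dtau, dy/dtau) = (1.487854, -0.262427); Gamma_xxx = 1.060338, Gamma_xxy = 1.143872, Gamma_xyy = 3.407427, Gamma_yxx = -1.208400, Gamma_yxy = -1.025782, Gamma_yyy = -1.325088; k4 = (1.487854, -0.262427, -1.688688, 1.965265)
  Y <- Y + (h/6)(k1 + 2k2 + 2k3 + k4): x = -0.6585, y = -1.0971, dx/dtau = 1.4880, dy/dtau = -0.2626


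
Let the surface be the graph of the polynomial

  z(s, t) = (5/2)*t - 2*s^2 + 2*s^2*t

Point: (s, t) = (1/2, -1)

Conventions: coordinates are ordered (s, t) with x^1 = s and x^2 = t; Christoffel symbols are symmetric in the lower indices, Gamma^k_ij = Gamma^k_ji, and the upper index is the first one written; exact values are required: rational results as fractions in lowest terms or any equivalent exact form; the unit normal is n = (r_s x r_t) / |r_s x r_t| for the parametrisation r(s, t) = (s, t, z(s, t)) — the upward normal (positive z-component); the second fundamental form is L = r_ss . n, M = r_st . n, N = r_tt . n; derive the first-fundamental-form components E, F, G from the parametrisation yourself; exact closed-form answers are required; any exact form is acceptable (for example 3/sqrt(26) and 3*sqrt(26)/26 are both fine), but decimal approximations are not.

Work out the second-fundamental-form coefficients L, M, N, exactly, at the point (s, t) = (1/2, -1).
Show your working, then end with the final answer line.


z_s = -4, z_t = 3, z_ss = -8, z_st = 2, z_tt = 0
E = 17, F = -12, G = 10; answer radicand W^2 = 26
unnormalised second-form numerators: l = -8, m = 2, n = 0; L = l/sqrt(26), and similarly M = m/sqrt(W^2), N = n/sqrt(W^2)

Answer: L = -4*sqrt(26)/13, M = sqrt(26)/13, N = 0


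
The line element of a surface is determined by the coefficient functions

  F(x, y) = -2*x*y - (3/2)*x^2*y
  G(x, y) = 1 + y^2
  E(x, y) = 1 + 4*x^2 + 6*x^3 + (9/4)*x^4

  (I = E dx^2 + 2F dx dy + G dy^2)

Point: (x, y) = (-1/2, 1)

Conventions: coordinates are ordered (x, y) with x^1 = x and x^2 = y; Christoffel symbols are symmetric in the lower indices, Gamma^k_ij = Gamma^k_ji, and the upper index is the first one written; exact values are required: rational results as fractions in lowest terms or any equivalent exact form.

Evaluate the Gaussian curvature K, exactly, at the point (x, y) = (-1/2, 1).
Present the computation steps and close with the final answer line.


E = 89/64, F = 5/8, G = 2, EG - F^2 = 153/64 at the point
E_x = -5/8, E_y = 0, F_x = -1/2, F_y = 5/8, G_x = 0, G_y = 2
E_yy = 0, F_xy = -1/2, G_xx = 0
The intrinsic route: Brioschi's K = (det M1 - det M2)/(EG - F^2)^2.
M1 = [[-E_yy/2 + F_xy - G_xx/2, E_x/2, F_x - E_y/2], [F_y - G_x/2, E, F], [G_y/2, F, G]] = [[-1/2, -5/16, -1/2], [5/8, 89/64, 5/8], [1, 5/8, 2]]; det M1 = -1/2
M2 = [[0, E_y/2, G_x/2], [E_y/2, E, F], [G_x/2, F, G]] = [[0, 0, 0], [0, 89/64, 5/8], [0, 5/8, 2]]; det M2 = 0
det M1 - det M2 = -1/2; K = -1/2 / (153/64)^2 = -2048/23409

Answer: K = -2048/23409


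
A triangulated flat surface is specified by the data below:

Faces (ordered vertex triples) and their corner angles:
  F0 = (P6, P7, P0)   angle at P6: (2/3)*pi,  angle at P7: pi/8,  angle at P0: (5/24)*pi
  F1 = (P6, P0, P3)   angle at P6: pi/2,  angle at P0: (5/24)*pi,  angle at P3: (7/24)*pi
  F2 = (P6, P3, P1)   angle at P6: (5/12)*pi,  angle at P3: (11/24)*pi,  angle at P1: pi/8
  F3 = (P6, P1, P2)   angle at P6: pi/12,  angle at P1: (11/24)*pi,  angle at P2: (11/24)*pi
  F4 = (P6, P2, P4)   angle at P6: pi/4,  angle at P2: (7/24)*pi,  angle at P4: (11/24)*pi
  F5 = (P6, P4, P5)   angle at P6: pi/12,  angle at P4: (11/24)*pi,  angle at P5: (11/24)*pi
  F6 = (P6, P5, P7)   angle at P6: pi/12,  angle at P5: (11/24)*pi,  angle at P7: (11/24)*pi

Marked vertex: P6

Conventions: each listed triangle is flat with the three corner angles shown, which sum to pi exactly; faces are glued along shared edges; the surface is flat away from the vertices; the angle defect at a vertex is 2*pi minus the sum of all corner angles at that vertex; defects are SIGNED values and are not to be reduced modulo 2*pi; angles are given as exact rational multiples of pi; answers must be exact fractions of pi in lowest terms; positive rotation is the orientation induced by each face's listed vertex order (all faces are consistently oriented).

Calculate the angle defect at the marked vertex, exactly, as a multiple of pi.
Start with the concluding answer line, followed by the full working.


Answer: defect(P6) = -pi/12

Sum of corner angles at P6: (25/12)*pi
defect = 2*pi - (25/12)*pi


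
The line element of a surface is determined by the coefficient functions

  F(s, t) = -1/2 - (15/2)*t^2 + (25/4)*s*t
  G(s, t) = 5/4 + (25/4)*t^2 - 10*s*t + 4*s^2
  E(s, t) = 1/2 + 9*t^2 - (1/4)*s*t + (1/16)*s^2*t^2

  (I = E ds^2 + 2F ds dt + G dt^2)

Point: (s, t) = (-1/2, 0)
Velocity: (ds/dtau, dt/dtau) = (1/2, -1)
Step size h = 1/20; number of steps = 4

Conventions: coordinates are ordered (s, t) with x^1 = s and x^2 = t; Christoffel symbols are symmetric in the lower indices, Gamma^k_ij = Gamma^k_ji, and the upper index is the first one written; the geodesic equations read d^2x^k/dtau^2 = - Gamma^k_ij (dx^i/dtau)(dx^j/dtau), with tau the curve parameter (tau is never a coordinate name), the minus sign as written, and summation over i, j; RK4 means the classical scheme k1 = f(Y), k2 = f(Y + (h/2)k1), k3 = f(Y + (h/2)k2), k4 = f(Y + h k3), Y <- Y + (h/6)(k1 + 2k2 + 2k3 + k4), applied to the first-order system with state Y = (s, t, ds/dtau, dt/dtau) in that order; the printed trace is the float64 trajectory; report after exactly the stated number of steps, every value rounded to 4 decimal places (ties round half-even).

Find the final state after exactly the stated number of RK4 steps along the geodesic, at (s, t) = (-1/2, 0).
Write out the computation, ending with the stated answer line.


f(Y) = (ds/dtau, dt/dtau, -Gamma^s_ij Y'^i Y'^j, -Gamma^t_ij Y'^i Y'^j) with the Gammas evaluated at the stage position; h = 0.050000; intermediate values shown to 6 dp
step 0: s = -0.5000, t = 0.0000, ds/dtau = 0.5000, dt/dtau = -1.0000
step 1:
  k1: at (s, t) = (-0.500000, 0.000000), (ds/dtau, dt/dtau) = (0.500000, -1.000000); Gamma_sss = -0.035714, Gamma_sst = -0.982143, Gamma_stt = -1.464286, Gamma_tss = -0.035714, Gamma_tst = -1.107143, Gamma_ttt = 0.785714; k1 = (0.500000, -1.000000, 0.491071, -1.883929)
  k2: at (s, t) = (-0.487500, -0.025000), (ds/dtau, dt/dtau) = (0.512277, -1.047098); Gamma_sss = 0.011558, Gamma_sst = -1.302875, Gamma_stt = -0.910910, Gamma_tss = 0.006308, Gamma_tst = -1.144357, Gamma_ttt = 0.907932; k2 = (0.512277, -1.047098, -0.402034, -2.224801)
  k3: at (s, t) = (-0.487193, -0.026177), (ds/dtau, dt/dtau) = (0.489949, -1.055620); Gamma_sss = 0.013475, Gamma_sst = -1.316911, Gamma_stt = -0.886888, Gamma_tss = 0.008289, Gamma_tst = -1.145441, Gamma_ttt = 0.912758; k3 = (0.489949, -1.055620, -0.377159, -2.203952)
  k4: at (s, t) = (-0.475503, -0.052781), (ds/dtau, dt/dtau) = (0.481142, -1.110198); Gamma_sss = 0.050906, Gamma_sst = -1.615633, Gamma_stt = -0.342358, Gamma_tss = 0.054657, Gamma_tst = -1.158994, Gamma_ttt = 1.001122; k4 = (0.481142, -1.110198, -1.315837, -2.484757)
  Y <- Y + (h/6)(k1 + 2k2 + 2k3 + k4): s = -0.4751, t = -0.0526, ds/dtau = 0.4801, dt/dtau = -1.1102
step 2:
  k1: at (s, t) = (-0.475120, -0.052630), (ds/dtau, dt/dtau) = (0.480140, -1.110218); Gamma_sss = 0.050802, Gamma_sst = -1.614612, Gamma_stt = -0.343082, Gamma_tss = 0.054475, Gamma_tst = -1.159163, Gamma_ttt = 1.000729; k1 = (0.480140, -1.110218, -1.310206, -2.481849)
  k2: at (s, t) = (-0.463117, -0.080386), (ds/dtau, dt/dtau) = (0.447385, -1.172265); Gamma_sss = 0.079275, Gamma_sst = -1.876221, Gamma_stt = 0.170949, Gamma_tss = 0.106577, Gamma_tst = -1.150344, Gamma_ttt = 1.051318; k2 = (0.447385, -1.172265, -2.218768, -2.672661)
  k3: at (s, t) = (-0.463935, -0.081937), (ds/dtau, dt/dtau) = (0.424671, -1.177035); Gamma_sss = 0.080198, Gamma_sst = -1.887083, Gamma_stt = 0.190434, Gamma_tss = 0.109163, Gamma_tst = -1.148641, Gamma_ttt = 1.053229; k3 = (0.424671, -1.177035, -2.164820, -2.627145)
  k4: at (s, t) = (-0.453886, -0.111482), (ds/dtau, dt/dtau) = (0.371899, -1.241576); Gamma_sss = 0.101076, Gamma_sst = -2.098167, Gamma_stt = 0.648103, Gamma_tss = 0.169694, Gamma_tst = -1.117589, Gamma_ttt = 1.064678; k4 = (0.371899, -1.241576, -2.950657, -2.696755)
  Y <- Y + (h/6)(k1 + 2k2 + 2k3 + k4): s = -0.4535, t = -0.1114, ds/dtau = 0.3716, dt/dtau = -1.2417
step 3:
  k1: at (s, t) = (-0.453485, -0.111384), (ds/dtau, dt/dtau) = (0.371573, -1.241703); Gamma_sss = 0.101188, Gamma_sst = -2.098262, Gamma_stt = 0.648800, Gamma_tss = 0.169672, Gamma_tst = -1.117906, Gamma_ttt = 1.064558; k1 = (0.371573, -1.241703, -2.950518, -2.696360)
  k2: at (s, t) = (-0.444196, -0.142426), (ds/dtau, dt/dtau) = (0.297810, -1.309112); Gamma_sss = 0.118291, Gamma_sst = -2.253662, Gamma_stt = 1.037855, Gamma_tss = 0.240172, Gamma_tst = -1.071652, Gamma_ttt = 1.041670; k2 = (0.297810, -1.309112, -3.546401, -2.642094)
  k3: at (s, t) = (-0.446040, -0.144111), (ds/dtau, dt/dtau) = (0.282913, -1.307756); Gamma_sss = 0.117912, Gamma_sst = -2.256410, Gamma_stt = 1.045848, Gamma_tss = 0.242883, Gamma_tst = -1.067817, Gamma_ttt = 1.040678; k3 = (0.282913, -1.307756, -3.467735, -2.589379)
  k4: at (s, t) = (-0.439340, -0.176771), (ds/dtau, dt/dtau) = (0.198187, -1.371172); Gamma_sss = 0.133655, Gamma_sst = -2.348680, Gamma_stt = 1.345828, Gamma_tss = 0.323867, Gamma_tst = -1.012146, Gamma_ttt = 0.990419; k4 = (0.198187, -1.371172, -3.812058, -2.424918)
  Y <- Y + (h/6)(k1 + 2k2 + 2k3 + k4): s = -0.4391, t = -0.1768, ds/dtau = 0.1983, dt/dtau = -1.3716
step 4:
  k1: at (s, t) = (-0.439059, -0.176772), (ds/dtau, dt/dtau) = (0.198316, -1.371572); Gamma_sss = 0.133850, Gamma_sst = -2.349148, Gamma_stt = 1.346997, Gamma_tss = 0.324064, Gamma_tst = -1.012296, Gamma_ttt = 0.990271; k1 = (0.198316, -1.371572, -3.817209, -2.426352)
  k2: at (s, t) = (-0.434101, -0.211061), (ds/dtau, dt/dtau) = (0.102886, -1.432231); Gamma_sss = 0.152521, Gamma_sst = -2.387642, Gamma_stt = 1.565311, Gamma_tss = 0.416202, Gamma_tst = -0.955642, Gamma_ttt = 0.922891; k2 = (0.102886, -1.432231, -3.916183, -2.179159)
  k3: at (s, t) = (-0.436487, -0.212578), (ds/dtau, dt/dtau) = (0.100412, -1.426051); Gamma_sss = 0.151225, Gamma_sst = -2.384088, Gamma_stt = 1.563540, Gamma_tss = 0.418344, Gamma_tst = -0.951627, Gamma_ttt = 0.921073; k3 = (0.100412, -1.426051, -3.863939, -2.149863)
  k4: at (s, t) = (-0.434038, -0.248075), (ds/dtau, dt/dtau) = (0.005119, -1.479065); Gamma_sss = 0.174419, Gamma_sst = -2.375562, Gamma_stt = 1.701506, Gamma_tss = 0.519431, Gamma_tst = -0.900803, Gamma_ttt = 0.846981; k4 = (0.005119, -1.479065, -3.758251, -1.866539)
  Y <- Y + (h/6)(k1 + 2k2 + 2k3 + k4): s = -0.4340, t = -0.2482, ds/dtau = 0.0055, dt/dtau = -1.4795

Answer: s = -0.4340, t = -0.2482, ds/dtau = 0.0055, dt/dtau = -1.4795
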